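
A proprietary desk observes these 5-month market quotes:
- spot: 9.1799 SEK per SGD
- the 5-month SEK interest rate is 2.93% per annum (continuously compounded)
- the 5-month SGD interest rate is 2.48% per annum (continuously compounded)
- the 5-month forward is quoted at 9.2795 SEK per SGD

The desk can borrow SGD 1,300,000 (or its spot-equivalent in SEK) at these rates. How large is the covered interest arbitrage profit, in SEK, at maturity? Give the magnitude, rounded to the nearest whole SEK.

SEK 108,195

T = 5/12 years.
Route A — deposit SGD, sell forward: 1,300,000 × 1.0103869066 × 9.2795 = SEK 12,188,650.89.
Route B — convert at spot, deposit SEK: 1,300,000 × 9.1799 × 1.0122831592 = SEK 12,080,455.63.
The quoted forward overvalues SGD, so borrow SEK, buy SGD at spot, deposit the SGD at 2.48%, and sell the proceeds forward at 9.2795.
Arbitrage profit = |12,188,650.89 − 12,080,455.63| = SEK 108,195.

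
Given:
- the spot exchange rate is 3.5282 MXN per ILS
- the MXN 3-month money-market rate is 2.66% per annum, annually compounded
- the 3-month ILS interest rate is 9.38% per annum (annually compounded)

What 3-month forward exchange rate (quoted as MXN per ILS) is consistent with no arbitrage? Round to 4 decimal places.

T = 3/12 years.
Growth of 1 MXN over T: (1 + 0.0266)^(3/12) = 1.0065847.
ILS growth factor: (1 + 0.0938)^(3/12) = 1.0226676.
CIP: F = S · (grow MXN)/(grow ILS) = 3.5282 × 1.0065847/1.0226676 = 3.472714 MXN per ILS.

3.4727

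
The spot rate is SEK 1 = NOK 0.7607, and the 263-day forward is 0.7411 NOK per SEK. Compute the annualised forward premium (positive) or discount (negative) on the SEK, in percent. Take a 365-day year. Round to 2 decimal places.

T = 263/365 years.
SEK trades forward at -2.57657% vs spot over the period.
Annualise by dividing by T: -0.0257657 / (263/365) = -0.035758 → -3.58%.

-3.58%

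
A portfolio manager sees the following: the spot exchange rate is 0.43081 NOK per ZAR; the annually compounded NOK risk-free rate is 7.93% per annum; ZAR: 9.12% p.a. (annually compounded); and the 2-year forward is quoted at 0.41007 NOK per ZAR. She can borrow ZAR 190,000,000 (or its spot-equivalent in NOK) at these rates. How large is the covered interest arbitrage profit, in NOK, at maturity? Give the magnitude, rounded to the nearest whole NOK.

T = 2 years.
Keep in ZAR, deliver into the forward: 190,000,000·1.19071744·0.41007 = NOK 92,772,725.12.
Swap to NOK now, deposit: 190,000,000·0.43081·1.16488849 = NOK 95,350,665.97.
The quoted forward undervalues ZAR, so borrow ZAR, convert to NOK at spot, deposit the NOK at 7.93%, and buy ZAR forward at 0.41007 to cover the loan.
Arbitrage profit = |92,772,725.12 − 95,350,665.97| = NOK 2,577,941.

NOK 2,577,941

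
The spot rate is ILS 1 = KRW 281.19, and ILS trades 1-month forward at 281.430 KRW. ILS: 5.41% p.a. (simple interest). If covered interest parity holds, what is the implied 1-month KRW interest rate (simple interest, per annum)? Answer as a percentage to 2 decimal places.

6.44%

T = 1/12 years.
By CIP, F/S equals the KRW-to-ILS growth ratio: 281.43/281.19 = 1.0008535.
The ILS side grows by 1 + 0.0541×1/12 = 1.0045083.
Hence g_KRW = 1.0053656.
(1.0053656 − 1)/T = 0.064387, i.e. 6.44%.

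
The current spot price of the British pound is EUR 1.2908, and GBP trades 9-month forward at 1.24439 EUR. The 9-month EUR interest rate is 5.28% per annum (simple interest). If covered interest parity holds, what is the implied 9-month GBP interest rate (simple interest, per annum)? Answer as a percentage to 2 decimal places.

T = 9/12 years.
F/S = 1.24439/1.2908 = 0.9640456 = (growth of EUR) / (growth of GBP).
The EUR side grows by 1 + 0.0528×9/12 = 1.039600.
Hence g_GBP = 1.0783722.
r = (1.0783722 − 1)/(9/12) = 0.104496 → 10.45%.

10.45%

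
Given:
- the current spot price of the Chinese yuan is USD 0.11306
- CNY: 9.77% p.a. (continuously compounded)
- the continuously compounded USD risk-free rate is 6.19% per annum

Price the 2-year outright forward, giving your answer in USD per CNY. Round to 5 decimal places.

0.10525

T = 2 years.
USD accumulates by e^(0.0619×2) = 1.1317895.
Growth of 1 CNY over T: e^(0.0977×2) = 1.2157972.
CIP: F = S · (grow USD)/(grow CNY) = 0.11306 × 1.1317895/1.2157972 = 0.1052479 USD per CNY.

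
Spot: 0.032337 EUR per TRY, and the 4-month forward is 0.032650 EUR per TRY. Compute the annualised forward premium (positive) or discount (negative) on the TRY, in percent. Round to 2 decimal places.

T = 4/12 years.
(F − S)/S = (0.032650 − 0.032337)/0.032337 = 0.0096793.
Per annum: 0.0096793 / (4/12) = 0.029038 = 2.90%.

+2.90%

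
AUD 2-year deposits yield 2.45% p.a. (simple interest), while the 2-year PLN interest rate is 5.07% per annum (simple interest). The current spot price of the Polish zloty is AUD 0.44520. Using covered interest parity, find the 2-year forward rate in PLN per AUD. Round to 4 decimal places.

2.3584

T = 2 years.
AUD accumulates by 1 + 0.0245×2 = 1.049000.
PLN growth factor: 1 + 0.0507×2 = 1.101400.
Forward (AUD per PLN) = 0.4452 × 1.049000 / 1.101400 = 0.4240192.
Invert for PLN per AUD: 1 / 0.4240192 = 2.3584.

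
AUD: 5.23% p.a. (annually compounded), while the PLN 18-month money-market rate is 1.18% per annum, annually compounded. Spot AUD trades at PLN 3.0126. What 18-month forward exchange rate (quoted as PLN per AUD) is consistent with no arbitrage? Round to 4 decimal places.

T = 18/12 years.
Growth of 1 PLN over T: (1 + 0.0118)^(18/12) = 1.0177521.
AUD accumulates by (1 + 0.0523)^(18/12) = 1.079467.
So F = 3.0126 × 1.0177521 / 1.079467 = 2.840365 (PLN/AUD).

2.8404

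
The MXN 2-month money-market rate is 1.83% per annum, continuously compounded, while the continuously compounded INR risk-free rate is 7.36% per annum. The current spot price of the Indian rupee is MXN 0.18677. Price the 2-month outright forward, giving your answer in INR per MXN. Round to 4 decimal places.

5.4038

T = 2/12 years.
MXN growth factor: e^(0.0183×2/12) = 1.0030547.
INR growth factor: e^(0.0736×2/12) = 1.0123422.
Forward (MXN per INR) = 0.18677 × 1.0030547 / 1.0123422 = 0.1850565.
Invert for INR per MXN: 1 / 0.1850565 = 5.4038.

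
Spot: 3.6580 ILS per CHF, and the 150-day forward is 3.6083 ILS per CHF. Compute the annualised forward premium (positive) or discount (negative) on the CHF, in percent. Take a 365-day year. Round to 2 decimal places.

-3.31%

T = 150/365 years.
Period premium: (3.6083 − 3.658)/3.658 = -0.0135867.
Annualise by dividing by T: -0.0135867 / (150/365) = -0.033061 → -3.31%.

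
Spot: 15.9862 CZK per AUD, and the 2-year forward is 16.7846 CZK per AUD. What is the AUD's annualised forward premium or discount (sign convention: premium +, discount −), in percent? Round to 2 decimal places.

T = 2 years.
AUD trades forward at +4.99431% vs spot over the period.
×(1/T) gives 2.50% p.a.

+2.50%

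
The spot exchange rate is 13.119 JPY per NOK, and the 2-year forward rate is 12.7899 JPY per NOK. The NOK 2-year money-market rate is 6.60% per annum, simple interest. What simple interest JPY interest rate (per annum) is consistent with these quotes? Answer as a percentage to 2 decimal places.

T = 2 years.
CIP gives F = S · g_JPY/g_NOK, so g_JPY/g_NOK = 12.7899/13.119 = 0.9749142.
NOK growth factor: 1 + 0.0660×2 = 1.132000.
So the JPY growth factor = 1.1036029.
r = (1.1036029 − 1)/2 = 0.051801 → 5.18%.

5.18%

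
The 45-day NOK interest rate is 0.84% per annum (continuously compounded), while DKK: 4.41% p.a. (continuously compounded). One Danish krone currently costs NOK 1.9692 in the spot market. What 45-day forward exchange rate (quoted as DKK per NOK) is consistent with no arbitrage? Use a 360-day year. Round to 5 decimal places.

0.51009

T = 45/360 years.
Growth of 1 NOK over T: e^(0.0084×45/360) = 1.0010506.
DKK accumulates by e^(0.0441×45/360) = 1.0055277.
CIP: F = S · (grow NOK)/(grow DKK) = 1.9692 × 1.0010506/1.0055277 = 1.960432 NOK per DKK.
Invert for DKK per NOK: 1 / 1.960432 = 0.51009.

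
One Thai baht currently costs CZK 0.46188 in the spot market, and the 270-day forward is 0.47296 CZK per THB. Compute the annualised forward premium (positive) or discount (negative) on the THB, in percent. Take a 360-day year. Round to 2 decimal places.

T = 270/360 years.
THB trades forward at +2.39889% vs spot over the period.
Per annum: 0.0239889 / (270/360) = 0.031985 = 3.20%.

+3.20%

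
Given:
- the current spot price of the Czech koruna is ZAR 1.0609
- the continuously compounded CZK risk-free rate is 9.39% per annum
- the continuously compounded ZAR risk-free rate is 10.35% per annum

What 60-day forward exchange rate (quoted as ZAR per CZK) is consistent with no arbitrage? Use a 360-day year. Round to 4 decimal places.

T = 60/360 years.
ZAR accumulates by e^(0.1035×60/360) = 1.0173996.
CZK accumulates by e^(0.0939×60/360) = 1.0157731.
CIP: F = S · (grow ZAR)/(grow CZK) = 1.0609 × 1.0173996/1.0157731 = 1.062599 ZAR per CZK.

1.0626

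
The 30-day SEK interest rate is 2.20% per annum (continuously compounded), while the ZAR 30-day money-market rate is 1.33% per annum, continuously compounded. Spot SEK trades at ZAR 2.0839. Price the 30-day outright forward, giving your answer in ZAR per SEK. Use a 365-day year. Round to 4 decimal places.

2.0824

T = 30/365 years.
ZAR accumulates by e^(0.0133×30/365) = 1.0010937.
Growth of 1 SEK over T: e^(0.0220×30/365) = 1.0018099.
So F = 2.0839 × 1.0010937 / 1.0018099 = 2.082410 (ZAR/SEK).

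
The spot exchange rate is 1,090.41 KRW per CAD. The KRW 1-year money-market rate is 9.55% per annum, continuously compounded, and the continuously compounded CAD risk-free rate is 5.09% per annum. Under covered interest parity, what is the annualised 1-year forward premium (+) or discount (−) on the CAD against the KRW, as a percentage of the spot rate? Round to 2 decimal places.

T = 1 year.
CIP forward (KRW per CAD) = 1090.41 × 1.1002088/1.0522177 = 1140.14303.
Annualised premium = (F − S)/S × (1/T) = (1140.14303 − 1090.41)/1090.41 ÷ 1 = 4.56%.

+4.56%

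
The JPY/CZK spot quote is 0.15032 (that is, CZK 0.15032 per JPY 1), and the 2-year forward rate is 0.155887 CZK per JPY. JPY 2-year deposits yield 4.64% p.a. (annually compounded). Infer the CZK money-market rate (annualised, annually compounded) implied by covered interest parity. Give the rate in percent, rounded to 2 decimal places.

T = 2 years.
F/S = 0.155887/0.15032 = 1.0370343 = (growth of CZK) / (growth of JPY).
JPY growth factor: (1 + 0.0464)^2 = 1.094953.
Hence g_CZK = 1.1355038.
Annualise: 1.1355038^(1/2) − 1 = 0.065600 = 6.56%.

6.56%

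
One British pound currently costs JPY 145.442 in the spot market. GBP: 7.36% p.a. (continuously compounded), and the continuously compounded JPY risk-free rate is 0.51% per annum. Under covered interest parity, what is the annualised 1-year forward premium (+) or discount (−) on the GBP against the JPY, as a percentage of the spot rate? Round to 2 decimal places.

-6.62%

T = 1 year.
CIP forward (JPY per GBP) = 145.442 × 1.005113/1.0763762 = 135.812781.
Annualised premium = (F − S)/S × (1/T) = (135.812781 − 145.442)/145.442 ÷ 1 = -6.62%.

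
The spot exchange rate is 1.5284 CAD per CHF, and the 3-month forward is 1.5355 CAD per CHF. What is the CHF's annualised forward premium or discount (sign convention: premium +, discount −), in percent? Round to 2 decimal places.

+1.86%

T = 3/12 years.
CHF trades forward at +0.46454% vs spot over the period.
Annualise by dividing by T: 0.0046454 / (3/12) = 0.018582 → 1.86%.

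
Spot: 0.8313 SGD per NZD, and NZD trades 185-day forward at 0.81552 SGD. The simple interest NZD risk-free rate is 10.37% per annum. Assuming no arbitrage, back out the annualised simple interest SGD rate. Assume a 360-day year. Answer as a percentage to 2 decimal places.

T = 185/360 years.
CIP gives F = S · g_SGD/g_NZD, so g_SGD/g_NZD = 0.81552/0.8313 = 0.9810177.
The NZD side grows by 1 + 0.1037×185/360 = 1.0532903.
So the SGD growth factor = 1.0332964.
r = (1.0332964 − 1)/(185/360) = 0.064793 → 6.48%.

6.48%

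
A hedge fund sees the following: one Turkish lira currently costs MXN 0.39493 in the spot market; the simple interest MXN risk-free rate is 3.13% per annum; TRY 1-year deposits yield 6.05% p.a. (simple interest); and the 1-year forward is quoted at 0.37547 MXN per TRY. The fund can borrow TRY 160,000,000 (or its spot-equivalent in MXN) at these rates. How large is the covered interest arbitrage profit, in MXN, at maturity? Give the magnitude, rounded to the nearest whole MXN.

T = 1 year.
Route A — deposit TRY, sell forward: 160,000,000 × 1.060500 × 0.37547 = MXN 63,709,749.60.
Route B — convert at spot, deposit MXN: 160,000,000 × 0.39493 × 1.031300 = MXN 65,166,609.44.
The quoted forward undervalues TRY, so borrow TRY, convert to MXN at spot, deposit the MXN at 3.13%, and buy TRY forward at 0.37547 to cover the loan.
The gap between the two covered legs is MXN 1,456,860.

MXN 1,456,860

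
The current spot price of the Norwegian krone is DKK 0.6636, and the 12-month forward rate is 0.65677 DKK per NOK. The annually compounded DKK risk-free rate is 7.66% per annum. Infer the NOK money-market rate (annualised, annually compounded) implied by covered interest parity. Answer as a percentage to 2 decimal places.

8.78%

T = 1 year.
F/S = 0.65677/0.6636 = 0.9897077 = (growth of DKK) / (growth of NOK).
The DKK side grows by (1 + 0.0766)^1 = 1.076600.
So the NOK growth factor = 1.0877959.
Annualise: 1.0877959^(1/1) − 1 = 0.087796 = 8.78%.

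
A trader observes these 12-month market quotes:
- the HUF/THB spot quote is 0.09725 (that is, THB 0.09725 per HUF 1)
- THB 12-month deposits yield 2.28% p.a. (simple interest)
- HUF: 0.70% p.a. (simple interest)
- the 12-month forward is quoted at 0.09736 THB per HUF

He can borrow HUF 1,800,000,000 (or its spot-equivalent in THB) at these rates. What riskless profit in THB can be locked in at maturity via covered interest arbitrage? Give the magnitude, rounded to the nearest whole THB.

THB 2,566,404

T = 1 year.
Route A — deposit HUF, sell forward: 1,800,000,000 × 1.007000 × 0.09736 = THB 176,474,736.00.
Route B — convert at spot, deposit THB: 1,800,000,000 × 0.09725 × 1.022800 = THB 179,041,140.00.
The quoted forward undervalues HUF, so borrow HUF, convert to THB at spot, deposit the THB at 2.28%, and buy HUF forward at 0.09736 to cover the loan.
Profit = 179,041,140.00 − 176,474,736.00 = THB 2,566,404.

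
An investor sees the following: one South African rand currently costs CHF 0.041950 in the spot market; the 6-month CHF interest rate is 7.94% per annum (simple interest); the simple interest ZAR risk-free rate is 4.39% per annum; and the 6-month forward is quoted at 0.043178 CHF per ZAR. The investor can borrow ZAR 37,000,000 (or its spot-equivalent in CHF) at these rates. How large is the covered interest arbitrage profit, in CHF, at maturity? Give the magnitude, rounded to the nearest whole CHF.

CHF 18,883

T = 6/12 years.
Keep in ZAR, deliver into the forward: 37,000,000·1.021950·0.043178 = CHF 1,632,653.01.
Swap to CHF now, deposit: 37,000,000·0.041950·1.039700 = CHF 1,613,770.36.
The quoted forward overvalues ZAR, so borrow CHF, buy ZAR at spot, deposit the ZAR at 4.39%, and sell the proceeds forward at 0.043178.
The gap between the two covered legs is CHF 18,883.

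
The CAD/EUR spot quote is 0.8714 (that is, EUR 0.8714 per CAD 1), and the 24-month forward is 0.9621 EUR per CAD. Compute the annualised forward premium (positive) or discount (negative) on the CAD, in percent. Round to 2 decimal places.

T = 2 years.
(F − S)/S = (0.9621 − 0.8714)/0.8714 = 0.1040854.
Per annum: 0.1040854 / 2 = 0.052043 = 5.20%.

+5.20%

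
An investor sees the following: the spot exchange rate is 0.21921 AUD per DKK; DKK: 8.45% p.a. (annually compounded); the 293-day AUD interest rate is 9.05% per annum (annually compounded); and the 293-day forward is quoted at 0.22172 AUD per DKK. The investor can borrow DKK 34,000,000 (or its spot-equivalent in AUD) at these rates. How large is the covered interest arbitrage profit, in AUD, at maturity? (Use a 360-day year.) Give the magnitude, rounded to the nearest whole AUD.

AUD 55,332

T = 293/360 years.
Route A — deposit DKK, sell forward: 34,000,000 × 1.068250106 × 0.22172 = AUD 8,052,982.06.
Route B — convert at spot, deposit AUD: 34,000,000 × 0.21921 × 1.073057797 = AUD 7,997,649.99.
The quoted forward overvalues DKK, so borrow AUD, buy DKK at spot, deposit the DKK at 8.45%, and sell the proceeds forward at 0.22172.
The gap between the two covered legs is AUD 55,332.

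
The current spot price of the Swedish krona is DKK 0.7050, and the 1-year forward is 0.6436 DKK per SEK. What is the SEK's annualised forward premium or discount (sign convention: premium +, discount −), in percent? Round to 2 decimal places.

T = 1 year.
SEK trades forward at -8.70922% vs spot over the period.
×(1/T) gives -8.71% p.a.

-8.71%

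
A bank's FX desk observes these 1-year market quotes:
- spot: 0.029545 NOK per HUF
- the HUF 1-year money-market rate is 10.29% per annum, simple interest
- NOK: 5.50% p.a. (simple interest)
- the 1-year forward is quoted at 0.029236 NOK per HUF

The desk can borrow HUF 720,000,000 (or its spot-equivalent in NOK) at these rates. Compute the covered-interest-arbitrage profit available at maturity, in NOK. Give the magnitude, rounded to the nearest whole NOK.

NOK 773,575

T = 1 year.
Route A — deposit HUF, sell forward: 720,000,000 × 1.102900 × 0.029236 = NOK 23,215,956.77.
Route B — convert at spot, deposit NOK: 720,000,000 × 0.029545 × 1.055000 = NOK 22,442,382.00.
The quoted forward overvalues HUF, so borrow NOK, buy HUF at spot, deposit the HUF at 10.29%, and sell the proceeds forward at 0.029236.
Profit = 23,215,956.77 − 22,442,382.00 = NOK 773,575.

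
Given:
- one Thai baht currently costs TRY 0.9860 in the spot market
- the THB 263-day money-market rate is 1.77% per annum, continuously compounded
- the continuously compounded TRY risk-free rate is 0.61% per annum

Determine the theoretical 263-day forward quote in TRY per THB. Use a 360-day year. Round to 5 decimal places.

0.97768

T = 263/360 years.
TRY growth factor: e^(0.0061×263/360) = 1.0044663.
THB growth factor: e^(0.0177×263/360) = 1.0130148.
So F = 0.986 × 1.0044663 / 1.0130148 = 0.9776795 (TRY/THB).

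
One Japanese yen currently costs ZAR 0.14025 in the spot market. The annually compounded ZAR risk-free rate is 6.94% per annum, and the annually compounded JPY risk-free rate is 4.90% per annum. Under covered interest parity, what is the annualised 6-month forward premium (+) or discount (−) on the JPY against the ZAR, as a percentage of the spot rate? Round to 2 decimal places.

+1.94%

T = 6/12 years.
No-arbitrage forward: 0.14025 × 1.034118 / 1.024207 = 0.14160716 ZAR/JPY.
(F − S)/S ÷ T = (0.14160716 − 0.14025)/0.14025/(6/12) = 0.019353 → 1.94%.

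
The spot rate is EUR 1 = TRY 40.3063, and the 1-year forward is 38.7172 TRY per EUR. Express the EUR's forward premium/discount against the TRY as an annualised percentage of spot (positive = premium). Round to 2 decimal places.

-3.94%

T = 1 year.
EUR trades forward at -3.94256% vs spot over the period.
Annualise by dividing by T: -0.0394256 / 1 = -0.039426 → -3.94%.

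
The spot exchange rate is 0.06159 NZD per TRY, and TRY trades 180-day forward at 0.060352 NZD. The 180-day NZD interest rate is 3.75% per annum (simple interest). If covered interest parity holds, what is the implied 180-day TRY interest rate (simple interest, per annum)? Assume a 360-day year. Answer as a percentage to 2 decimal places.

7.93%

T = 180/360 years.
By CIP, F/S equals the NZD-to-TRY growth ratio: 0.060352/0.06159 = 0.9798993.
NZD growth factor: 1 + 0.0375×180/360 = 1.018750.
Hence g_TRY = 1.0396476.
r = (1.0396476 − 1)/(180/360) = 0.079295 → 7.93%.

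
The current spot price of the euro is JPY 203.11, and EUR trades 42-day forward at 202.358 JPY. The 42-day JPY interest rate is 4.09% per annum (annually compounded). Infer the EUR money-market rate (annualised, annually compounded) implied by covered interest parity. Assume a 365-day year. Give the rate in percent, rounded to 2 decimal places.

7.50%

T = 42/365 years.
CIP gives F = S · g_JPY/g_EUR, so g_JPY/g_EUR = 202.358/203.11 = 0.9962976.
JPY growth factor: (1 + 0.0409)^(42/365) = 1.0046233.
So the EUR growth factor = 1.0083566.
r = 1.0083566^(365/42) − 1 = 0.075000 → 7.50%.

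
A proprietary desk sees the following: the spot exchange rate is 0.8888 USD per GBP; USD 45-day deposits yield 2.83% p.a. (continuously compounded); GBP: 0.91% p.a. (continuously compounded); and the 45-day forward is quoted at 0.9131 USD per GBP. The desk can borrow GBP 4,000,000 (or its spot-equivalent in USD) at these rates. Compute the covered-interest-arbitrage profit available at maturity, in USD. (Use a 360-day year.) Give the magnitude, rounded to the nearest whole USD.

T = 45/360 years.
Invest the GBP and cover forward: 4,000,000 × 1.001138147 × 0.9131 = USD 3,656,556.97.
Convert at spot and invest in USD: 4,000,000 × 0.8888 × 1.003543764 = USD 3,567,798.79.
The quoted forward overvalues GBP, so borrow USD, buy GBP at spot, deposit the GBP at 0.91%, and sell the proceeds forward at 0.9131.
Profit = 3,656,556.97 − 3,567,798.79 = USD 88,758.

USD 88,758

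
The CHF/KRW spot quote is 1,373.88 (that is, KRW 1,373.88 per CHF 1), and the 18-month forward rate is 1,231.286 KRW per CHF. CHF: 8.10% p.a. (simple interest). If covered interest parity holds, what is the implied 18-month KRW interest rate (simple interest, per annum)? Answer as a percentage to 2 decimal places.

T = 18/12 years.
F/S = 1231.286/1373.88 = 0.8962107 = (growth of KRW) / (growth of CHF).
The CHF side grows by 1 + 0.0810×18/12 = 1.121500.
That pins the KRW growth at 1.0051003.
(1.0051003 − 1)/T = 0.003400, i.e. 0.34%.

0.34%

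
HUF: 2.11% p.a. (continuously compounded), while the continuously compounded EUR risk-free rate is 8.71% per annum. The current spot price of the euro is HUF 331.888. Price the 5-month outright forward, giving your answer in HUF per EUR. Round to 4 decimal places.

T = 5/12 years.
HUF accumulates by e^(0.0211×5/12) = 1.008830427.
EUR accumulates by e^(0.0871×5/12) = 1.036958249.
Forward (HUF per EUR) = 331.888 × 1.008830427 / 1.036958249 = 322.885433.

322.8854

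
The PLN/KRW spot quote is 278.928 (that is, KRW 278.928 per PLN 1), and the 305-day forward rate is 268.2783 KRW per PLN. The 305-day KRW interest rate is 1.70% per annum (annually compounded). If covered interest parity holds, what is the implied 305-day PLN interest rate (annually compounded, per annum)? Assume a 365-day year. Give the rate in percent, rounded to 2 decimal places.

6.55%

T = 305/365 years.
By CIP, F/S equals the KRW-to-PLN growth ratio: 268.2783/278.928 = 0.9618192.
The KRW side grows by (1 + 0.0170)^(305/365) = 1.0141858.
So the PLN growth factor = 1.0544454.
Annualise: 1.0544454^(365/305) − 1 = 0.065500 = 6.55%.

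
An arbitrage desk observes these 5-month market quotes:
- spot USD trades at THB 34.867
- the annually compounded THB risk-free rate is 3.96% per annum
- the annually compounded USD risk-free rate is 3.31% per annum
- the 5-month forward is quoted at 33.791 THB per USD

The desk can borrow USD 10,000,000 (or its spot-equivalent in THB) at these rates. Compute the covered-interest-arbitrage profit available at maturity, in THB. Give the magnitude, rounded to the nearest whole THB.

THB 11,831,842

T = 5/12 years.
Invest the USD and cover forward: 10,000,000 × 1.01366079705 × 33.791 = THB 342,526,119.93.
Convert at spot and invest in THB: 10,000,000 × 34.867 × 1.01631330896 = THB 354,357,961.44.
The quoted forward undervalues USD, so borrow USD, convert to THB at spot, deposit the THB at 3.96%, and buy USD forward at 33.791 to cover the loan.
Arbitrage profit = |342,526,119.93 − 354,357,961.44| = THB 11,831,842.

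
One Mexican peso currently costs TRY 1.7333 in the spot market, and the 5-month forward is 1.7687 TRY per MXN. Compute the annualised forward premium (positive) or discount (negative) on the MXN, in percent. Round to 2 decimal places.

T = 5/12 years.
(F − S)/S = (1.7687 − 1.7333)/1.7333 = 0.0204235.
Per annum: 0.0204235 / (5/12) = 0.049016 = 4.90%.

+4.90%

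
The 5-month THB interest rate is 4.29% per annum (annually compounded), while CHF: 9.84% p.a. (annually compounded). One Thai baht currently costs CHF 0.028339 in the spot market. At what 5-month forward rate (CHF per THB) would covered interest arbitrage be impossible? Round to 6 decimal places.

T = 5/12 years.
CHF accumulates by (1 + 0.0984)^(5/12) = 1.0398808.
THB accumulates by (1 + 0.0429)^(5/12) = 1.0176563.
Forward (CHF per THB) = 0.028339 × 1.0398808 / 1.0176563 = 0.02895789.

0.028958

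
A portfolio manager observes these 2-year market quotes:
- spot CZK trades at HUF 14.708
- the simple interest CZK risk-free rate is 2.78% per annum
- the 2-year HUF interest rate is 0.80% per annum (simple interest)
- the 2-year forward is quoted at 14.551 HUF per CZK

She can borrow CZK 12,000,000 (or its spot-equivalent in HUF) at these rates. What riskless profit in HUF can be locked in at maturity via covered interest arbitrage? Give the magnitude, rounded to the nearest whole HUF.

T = 2 years.
Keep in CZK, deliver into the forward: 12,000,000·1.055600·14.551 = HUF 184,320,427.20.
Swap to HUF now, deposit: 12,000,000·14.708·1.016000 = HUF 179,319,936.00.
The quoted forward overvalues CZK, so borrow HUF, buy CZK at spot, deposit the CZK at 2.78%, and sell the proceeds forward at 14.551.
Profit = 184,320,427.20 − 179,319,936.00 = HUF 5,000,491.

HUF 5,000,491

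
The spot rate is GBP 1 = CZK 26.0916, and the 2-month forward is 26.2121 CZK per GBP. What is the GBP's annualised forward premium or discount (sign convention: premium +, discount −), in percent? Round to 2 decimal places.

+2.77%

T = 2/12 years.
(F − S)/S = (26.2121 − 26.0916)/26.0916 = 0.0046183.
Annualise by dividing by T: 0.0046183 / (2/12) = 0.027710 → 2.77%.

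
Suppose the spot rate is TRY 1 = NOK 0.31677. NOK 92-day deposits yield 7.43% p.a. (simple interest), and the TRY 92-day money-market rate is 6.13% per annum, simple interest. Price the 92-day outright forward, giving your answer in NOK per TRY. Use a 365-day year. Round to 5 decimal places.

T = 92/365 years.
NOK accumulates by 1 + 0.0743×92/365 = 1.0187277.
Growth of 1 TRY over T: 1 + 0.0613×92/365 = 1.015451.
Forward (NOK per TRY) = 0.31677 × 1.0187277 / 1.015451 = 0.3177922.

0.31779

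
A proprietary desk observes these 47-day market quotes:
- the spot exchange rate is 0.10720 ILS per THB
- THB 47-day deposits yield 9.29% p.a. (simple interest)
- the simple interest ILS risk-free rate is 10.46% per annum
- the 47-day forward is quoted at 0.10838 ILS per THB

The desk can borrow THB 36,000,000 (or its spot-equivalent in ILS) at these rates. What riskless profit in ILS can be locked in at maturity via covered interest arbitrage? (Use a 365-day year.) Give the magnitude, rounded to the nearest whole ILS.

T = 47/365 years.
Route A — deposit THB, sell forward: 36,000,000 × 1.011962466 × 0.10838 = ILS 3,948,353.71.
Route B — convert at spot, deposit ILS: 36,000,000 × 0.10720 × 1.013469041 = ILS 3,911,179.72.
The quoted forward overvalues THB, so borrow ILS, buy THB at spot, deposit the THB at 9.29%, and sell the proceeds forward at 0.10838.
The gap between the two covered legs is ILS 37,174.

ILS 37,174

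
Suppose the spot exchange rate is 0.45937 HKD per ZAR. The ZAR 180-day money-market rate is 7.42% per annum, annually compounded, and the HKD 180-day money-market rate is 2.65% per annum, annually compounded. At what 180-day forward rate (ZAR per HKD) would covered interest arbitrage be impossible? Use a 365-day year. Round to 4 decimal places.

2.2262

T = 180/365 years.
Growth of 1 HKD over T: (1 + 0.0265)^(180/365) = 1.0129819.
Growth of 1 ZAR over T: (1 + 0.0742)^(180/365) = 1.0359282.
Forward (HKD per ZAR) = 0.45937 × 1.0129819 / 1.0359282 = 0.4491947.
Quoted the other way: 1/0.4491947 = 2.2262 ZAR per HKD.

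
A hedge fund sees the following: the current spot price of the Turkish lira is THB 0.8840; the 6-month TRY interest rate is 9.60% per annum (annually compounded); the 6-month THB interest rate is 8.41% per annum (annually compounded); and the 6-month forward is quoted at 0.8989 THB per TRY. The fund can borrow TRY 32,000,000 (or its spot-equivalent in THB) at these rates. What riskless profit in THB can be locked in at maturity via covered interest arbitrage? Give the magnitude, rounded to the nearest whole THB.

THB 660,374

T = 6/12 years.
Invest the TRY and cover forward: 32,000,000 × 1.0469001863 × 0.8989 = THB 30,113,874.48.
Convert at spot and invest in THB: 32,000,000 × 0.8840 × 1.0412012294 = THB 29,453,500.38.
The quoted forward overvalues TRY, so borrow THB, buy TRY at spot, deposit the TRY at 9.60%, and sell the proceeds forward at 0.8989.
Arbitrage profit = |30,113,874.48 − 29,453,500.38| = THB 660,374.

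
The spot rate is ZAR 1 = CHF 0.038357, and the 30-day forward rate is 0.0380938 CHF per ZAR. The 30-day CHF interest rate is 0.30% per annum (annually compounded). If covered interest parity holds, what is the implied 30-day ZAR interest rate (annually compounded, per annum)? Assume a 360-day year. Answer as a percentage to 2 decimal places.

T = 30/360 years.
F/S = 0.0380938/0.038357 = 0.9931381 = (growth of CHF) / (growth of ZAR).
CHF growth factor: (1 + 0.0030)^(30/360) = 1.0002497.
Hence g_ZAR = 1.0071607.
r = 1.0071607^(360/30) − 1 = 0.089395 → 8.94%.

8.94%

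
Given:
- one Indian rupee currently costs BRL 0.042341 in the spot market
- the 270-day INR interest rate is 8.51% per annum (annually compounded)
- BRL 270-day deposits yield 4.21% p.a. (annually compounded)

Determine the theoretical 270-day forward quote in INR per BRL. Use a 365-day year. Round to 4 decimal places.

T = 270/365 years.
BRL growth factor: (1 + 0.0421)^(270/365) = 1.03097479.
INR growth factor: (1 + 0.0851)^(270/365) = 1.06227732.
So F = 0.042341 × 1.03097479 / 1.06227732 = 0.041093322 (BRL/INR).
Invert for INR per BRL: 1 / 0.041093322 = 24.3349.

24.3349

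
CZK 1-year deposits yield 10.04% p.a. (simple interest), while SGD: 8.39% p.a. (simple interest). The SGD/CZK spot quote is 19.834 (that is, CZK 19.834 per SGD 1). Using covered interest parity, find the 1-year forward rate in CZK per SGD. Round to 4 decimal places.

T = 1 year.
CZK accumulates by 1 + 0.1004×1 = 1.100400.
Growth of 1 SGD over T: 1 + 0.0839×1 = 1.083900.
So F = 19.834 × 1.100400 / 1.083900 = 20.135929 (CZK/SGD).

20.1359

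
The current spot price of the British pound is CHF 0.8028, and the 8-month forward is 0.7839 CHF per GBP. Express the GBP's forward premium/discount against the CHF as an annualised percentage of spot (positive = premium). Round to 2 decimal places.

-3.53%

T = 8/12 years.
GBP trades forward at -2.35426% vs spot over the period.
×(1/T) gives -3.53% p.a.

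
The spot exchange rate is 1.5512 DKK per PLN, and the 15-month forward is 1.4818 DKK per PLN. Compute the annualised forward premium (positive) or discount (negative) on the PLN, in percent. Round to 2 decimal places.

-3.58%

T = 15/12 years.
(F − S)/S = (1.4818 − 1.5512)/1.5512 = -0.0447396.
Annualise by dividing by T: -0.0447396 / (15/12) = -0.035792 → -3.58%.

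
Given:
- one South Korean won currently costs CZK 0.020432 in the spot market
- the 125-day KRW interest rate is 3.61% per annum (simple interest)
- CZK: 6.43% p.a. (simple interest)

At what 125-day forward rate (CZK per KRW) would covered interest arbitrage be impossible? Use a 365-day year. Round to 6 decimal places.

T = 125/365 years.
CZK growth factor: 1 + 0.0643×125/365 = 1.0220205.
Growth of 1 KRW over T: 1 + 0.0361×125/365 = 1.012363.
Forward (CZK per KRW) = 0.020432 × 1.0220205 / 1.012363 = 0.02062691.

0.020627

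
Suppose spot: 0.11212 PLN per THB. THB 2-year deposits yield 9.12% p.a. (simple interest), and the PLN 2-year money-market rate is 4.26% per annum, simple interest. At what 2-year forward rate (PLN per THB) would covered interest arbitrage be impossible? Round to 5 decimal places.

T = 2 years.
PLN growth factor: 1 + 0.0426×2 = 1.085200.
Growth of 1 THB over T: 1 + 0.0912×2 = 1.182400.
Forward (PLN per THB) = 0.11212 × 1.085200 / 1.182400 = 0.1029031.

0.10290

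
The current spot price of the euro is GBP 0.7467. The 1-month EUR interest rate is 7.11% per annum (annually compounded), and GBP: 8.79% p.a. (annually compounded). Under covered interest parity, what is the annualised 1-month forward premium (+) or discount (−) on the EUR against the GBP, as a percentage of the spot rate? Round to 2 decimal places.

+1.56%

T = 1/12 years.
CIP forward (GBP per EUR) = 0.7467 × 1.0070455/1.0057403 = 0.7476690.
(F − S)/S ÷ T = (0.7476690 − 0.7467)/0.7467/(1/12) = 0.015573 → 1.56%.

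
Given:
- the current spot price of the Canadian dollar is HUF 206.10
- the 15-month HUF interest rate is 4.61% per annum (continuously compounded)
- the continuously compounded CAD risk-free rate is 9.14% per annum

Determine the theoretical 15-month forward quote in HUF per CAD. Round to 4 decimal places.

194.7539

T = 15/12 years.
HUF accumulates by e^(0.0461×15/12) = 1.059317677.
CAD accumulates by e^(0.0914×15/12) = 1.121032348.
So F = 206.1 × 1.059317677 / 1.121032348 = 194.753857 (HUF/CAD).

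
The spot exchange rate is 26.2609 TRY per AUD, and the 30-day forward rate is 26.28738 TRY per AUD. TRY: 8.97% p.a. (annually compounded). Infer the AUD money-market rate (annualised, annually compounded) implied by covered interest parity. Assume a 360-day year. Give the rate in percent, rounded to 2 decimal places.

7.66%

T = 30/360 years.
F/S = 26.28738/26.2609 = 1.0010083 = (growth of TRY) / (growth of AUD).
The TRY side grows by (1 + 0.0897)^(30/360) = 1.0071842.
Hence g_AUD = 1.0061697.
r = 1.0061697^(360/30) − 1 = 0.076601 → 7.66%.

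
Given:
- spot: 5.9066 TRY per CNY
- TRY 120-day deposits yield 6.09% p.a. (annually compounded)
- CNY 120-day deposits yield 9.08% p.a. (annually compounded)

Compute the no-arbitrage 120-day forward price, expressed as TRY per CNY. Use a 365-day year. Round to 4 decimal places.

5.8529

T = 120/365 years.
TRY accumulates by (1 + 0.0609)^(120/365) = 1.019626.
CNY growth factor: (1 + 0.0908)^(120/365) = 1.0289857.
CIP: F = S · (grow TRY)/(grow CNY) = 5.9066 × 1.019626/1.0289857 = 5.852873 TRY per CNY.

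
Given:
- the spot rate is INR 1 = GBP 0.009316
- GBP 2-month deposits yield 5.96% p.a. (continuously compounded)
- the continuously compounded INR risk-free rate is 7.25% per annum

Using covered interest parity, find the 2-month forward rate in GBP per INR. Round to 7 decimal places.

0.0092960

T = 2/12 years.
GBP growth factor: e^(0.0596×2/12) = 1.0099828.
Growth of 1 INR over T: e^(0.0725×2/12) = 1.0121566.
So F = 0.009316 × 1.0099828 / 1.0121566 = 0.009295992 (GBP/INR).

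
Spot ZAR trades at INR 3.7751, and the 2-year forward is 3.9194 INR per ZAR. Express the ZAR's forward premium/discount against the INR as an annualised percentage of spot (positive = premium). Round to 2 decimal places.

T = 2 years.
(F − S)/S = (3.9194 − 3.7751)/3.7751 = 0.0382242.
Annualise by dividing by T: 0.0382242 / 2 = 0.019112 → 1.91%.

+1.91%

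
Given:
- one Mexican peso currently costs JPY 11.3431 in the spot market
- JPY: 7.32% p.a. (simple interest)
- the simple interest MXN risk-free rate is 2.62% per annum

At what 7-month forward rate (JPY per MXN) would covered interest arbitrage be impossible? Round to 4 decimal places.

11.6494

T = 7/12 years.
Growth of 1 JPY over T: 1 + 0.0732×7/12 = 1.042700.
Growth of 1 MXN over T: 1 + 0.0262×7/12 = 1.01528333.
So F = 11.3431 × 1.042700 / 1.01528333 = 11.649409 (JPY/MXN).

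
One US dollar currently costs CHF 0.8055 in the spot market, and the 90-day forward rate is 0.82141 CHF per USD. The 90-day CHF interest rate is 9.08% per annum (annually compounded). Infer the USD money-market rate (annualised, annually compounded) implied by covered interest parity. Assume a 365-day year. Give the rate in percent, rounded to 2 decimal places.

0.76%

T = 90/365 years.
CIP gives F = S · g_CHF/g_USD, so g_CHF/g_USD = 0.82141/0.8055 = 1.0197517.
CHF growth factor: (1 + 0.0908)^(90/365) = 1.0216615.
So the USD growth factor = 1.0018728.
r = 1.0018728^(365/90) − 1 = 0.007617 → 0.76%.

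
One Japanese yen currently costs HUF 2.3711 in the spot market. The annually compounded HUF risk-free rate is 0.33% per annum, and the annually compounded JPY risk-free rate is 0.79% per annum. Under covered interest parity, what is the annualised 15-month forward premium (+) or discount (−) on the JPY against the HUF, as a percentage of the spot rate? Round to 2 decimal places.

T = 15/12 years.
No-arbitrage forward: 2.3711 × 1.0041267 / 1.0098847 = 2.3575808 HUF/JPY.
(F − S)/S ÷ T = (2.3575808 − 2.3711)/2.3711/(15/12) = -0.004561 → -0.46%.

-0.46%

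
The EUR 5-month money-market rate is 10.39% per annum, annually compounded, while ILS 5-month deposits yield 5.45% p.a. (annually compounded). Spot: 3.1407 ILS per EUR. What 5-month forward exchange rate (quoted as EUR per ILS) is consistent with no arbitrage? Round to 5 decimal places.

0.32453

T = 5/12 years.
Growth of 1 ILS over T: (1 + 0.0545)^(5/12) = 1.0223574.
EUR growth factor: (1 + 0.1039)^(5/12) = 1.0420472.
So F = 3.1407 × 1.0223574 / 1.0420472 = 3.081356 (ILS/EUR).
Quoted the other way: 1/3.081356 = 0.32453 EUR per ILS.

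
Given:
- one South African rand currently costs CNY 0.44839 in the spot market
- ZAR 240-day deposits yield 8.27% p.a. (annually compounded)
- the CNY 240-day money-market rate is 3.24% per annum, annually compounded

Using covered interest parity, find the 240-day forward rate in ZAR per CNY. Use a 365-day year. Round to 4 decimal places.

T = 240/365 years.
Growth of 1 CNY over T: (1 + 0.0324)^(240/365) = 1.0211876.
ZAR accumulates by (1 + 0.0827)^(240/365) = 1.0536352.
CIP: F = S · (grow CNY)/(grow ZAR) = 0.44839 × 1.0211876/1.0536352 = 0.4345814 CNY per ZAR.
Invert for ZAR per CNY: 1 / 0.4345814 = 2.3011.

2.3011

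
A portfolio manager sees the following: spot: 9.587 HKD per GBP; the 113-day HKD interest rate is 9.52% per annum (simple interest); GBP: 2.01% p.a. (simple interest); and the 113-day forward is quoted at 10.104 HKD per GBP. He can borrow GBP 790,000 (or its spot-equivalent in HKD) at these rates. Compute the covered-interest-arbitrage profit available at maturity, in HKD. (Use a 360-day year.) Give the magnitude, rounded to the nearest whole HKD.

T = 113/360 years.
Keep in GBP, deliver into the forward: 790,000·1.006309167·10.104 = HKD 8,032,520.78.
Swap to HKD now, deposit: 790,000·9.587·1.029882222 = HKD 7,800,049.88.
The quoted forward overvalues GBP, so borrow HKD, buy GBP at spot, deposit the GBP at 2.01%, and sell the proceeds forward at 10.104.
Profit = 8,032,520.78 − 7,800,049.88 = HKD 232,471.

HKD 232,471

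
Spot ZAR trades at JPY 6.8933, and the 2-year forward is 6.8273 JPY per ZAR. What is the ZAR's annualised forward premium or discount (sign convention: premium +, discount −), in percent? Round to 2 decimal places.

T = 2 years.
ZAR trades forward at -0.95745% vs spot over the period.
Annualise by dividing by T: -0.0095745 / 2 = -0.004787 → -0.48%.

-0.48%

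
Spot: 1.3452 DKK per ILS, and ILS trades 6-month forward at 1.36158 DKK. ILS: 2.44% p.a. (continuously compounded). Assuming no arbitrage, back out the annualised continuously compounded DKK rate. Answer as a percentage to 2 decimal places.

T = 6/12 years.
CIP gives F = S · g_DKK/g_ILS, so g_DKK/g_ILS = 1.36158/1.3452 = 1.0121766.
The ILS side grows by e^(0.0244×6/12) = 1.0122747.
That pins the DKK growth at 1.0246008.
Take logs: ln 1.0246008 / (6/12) = 0.048606, so 4.86%.

4.86%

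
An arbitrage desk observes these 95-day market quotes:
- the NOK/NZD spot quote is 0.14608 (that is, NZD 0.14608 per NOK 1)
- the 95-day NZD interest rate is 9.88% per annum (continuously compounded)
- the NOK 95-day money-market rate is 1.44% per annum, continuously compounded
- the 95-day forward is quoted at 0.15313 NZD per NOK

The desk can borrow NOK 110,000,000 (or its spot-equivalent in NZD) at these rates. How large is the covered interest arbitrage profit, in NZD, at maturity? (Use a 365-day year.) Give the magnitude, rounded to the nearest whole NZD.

NZD 420,181

T = 95/365 years.
Route A — deposit NOK, sell forward: 110,000,000 × 1.0037549775 × 0.15313 = NZD 16,907,549.97.
Route B — convert at spot, deposit NZD: 110,000,000 × 0.14608 × 1.0260485533 = NZD 16,487,368.99.
The quoted forward overvalues NOK, so borrow NZD, buy NOK at spot, deposit the NOK at 1.44%, and sell the proceeds forward at 0.15313.
The gap between the two covered legs is NZD 420,181.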